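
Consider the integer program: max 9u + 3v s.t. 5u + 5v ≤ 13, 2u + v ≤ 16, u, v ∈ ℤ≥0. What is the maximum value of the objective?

Relaxing integrality, the LP optimum is 23.40 at (u,v) = (2.6, 0), which is not an integer point.
(u,v)=(2,0): 5·2+5·0=10≤13, 2·2+1·0=4≤16, objective 18.
(u,v)=(1,1): 5·1+5·1=10≤13, 2·1+1·1=3≤16, objective 12.
(u,v)=(1,0): 5·1+5·0=5≤13, 2·1+1·0=2≤16, objective 9.
Maximum is 18 at (u,v)=(2,0).

18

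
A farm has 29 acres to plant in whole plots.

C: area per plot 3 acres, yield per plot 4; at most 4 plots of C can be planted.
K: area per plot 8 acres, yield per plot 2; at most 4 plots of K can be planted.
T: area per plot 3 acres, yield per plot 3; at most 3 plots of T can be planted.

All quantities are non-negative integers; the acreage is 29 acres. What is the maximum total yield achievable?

27

C has the best ratio (4/3); taking only C gives at most 4×4 = 16 (stopped by the supply cap of 4).
Mixing does better — 4×C, 1×K, and 3×T: area 29 ≤ 29, yield 4·4 + 1·2 + 3·3 = 27.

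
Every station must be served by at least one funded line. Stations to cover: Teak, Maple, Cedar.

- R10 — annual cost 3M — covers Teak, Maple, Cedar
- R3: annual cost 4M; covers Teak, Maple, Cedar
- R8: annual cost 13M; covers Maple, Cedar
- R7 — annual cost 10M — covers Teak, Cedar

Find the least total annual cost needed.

This is a weighted set-cover instance.
R10 alone covers Teak, Maple, Cedar — every station.
Total annual cost: 3.
No cover costs less than 3.

3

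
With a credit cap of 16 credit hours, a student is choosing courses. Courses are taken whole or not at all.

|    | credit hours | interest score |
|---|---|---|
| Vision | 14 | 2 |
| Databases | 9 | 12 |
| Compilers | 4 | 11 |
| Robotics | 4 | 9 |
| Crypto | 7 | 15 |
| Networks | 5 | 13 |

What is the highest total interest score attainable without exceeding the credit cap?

39

Allowing fractional choices, the relaxed optimum would be about 39.4, but courses are indivisible.
Robotics + Crypto + Networks: credit hours 4 + 7 + 5 = 16 ≤ 16, interest score 9 + 15 + 13 = 37.
Compilers + Robotics + Crypto: credit hours 4 + 4 + 7 = 15 ≤ 16, interest score 11 + 9 + 15 = 35.
Compilers + Crypto + Networks: credit hours 4 + 7 + 5 = 16 ≤ 16, interest score 11 + 15 + 13 = 39.
Best is Compilers, Crypto, and Networks with total interest score 39.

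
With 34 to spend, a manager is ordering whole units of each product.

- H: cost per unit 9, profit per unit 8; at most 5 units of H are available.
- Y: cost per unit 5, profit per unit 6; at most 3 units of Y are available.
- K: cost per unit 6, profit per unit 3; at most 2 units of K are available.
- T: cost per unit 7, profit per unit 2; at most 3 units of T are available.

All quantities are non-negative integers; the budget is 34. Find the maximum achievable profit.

This is a bounded integer knapsack.
Y has the best ratio (6/5); taking only Y gives at most 3×6 = 18 (stopped by the supply cap of 3).
Mixing does better — 2×H and 3×Y: cost 33 ≤ 34, profit 2·8 + 3·6 = 34.

34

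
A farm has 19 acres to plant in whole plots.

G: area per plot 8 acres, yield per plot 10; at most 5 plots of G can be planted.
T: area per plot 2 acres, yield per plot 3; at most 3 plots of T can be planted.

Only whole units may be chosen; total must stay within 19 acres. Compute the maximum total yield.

Take 2×G and 1×T: area 18 ≤ 19, yield 2·10 + 1·3 = 23.
No other integer combination yields more.

23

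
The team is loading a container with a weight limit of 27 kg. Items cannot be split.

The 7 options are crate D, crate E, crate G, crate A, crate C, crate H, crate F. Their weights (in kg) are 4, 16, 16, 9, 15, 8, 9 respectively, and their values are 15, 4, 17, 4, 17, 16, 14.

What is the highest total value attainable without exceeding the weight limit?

Allowing fractional choices, the relaxed optimum would be about 51.8, but items are indivisible.
crate D + crate H + crate F: weight 4 + 8 + 9 = 21 ≤ 27, value 15 + 16 + 14 = 45.
crate D + crate C + crate H: weight 4 + 15 + 8 = 27 ≤ 27, value 15 + 17 + 16 = 48.
Best is crate D, crate C, and crate H with total value 48.

48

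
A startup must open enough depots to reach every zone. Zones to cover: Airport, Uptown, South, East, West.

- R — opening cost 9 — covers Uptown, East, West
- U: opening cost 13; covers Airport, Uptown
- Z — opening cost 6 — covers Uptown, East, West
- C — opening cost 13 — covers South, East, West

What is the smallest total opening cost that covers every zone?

26

The greedy cost-per-new-zone heuristic would pick Z, U, and C for 32, but a cheaper cover exists.
Choose U and C: together they cover Airport, Uptown, South, East, West — every zone.
Total opening cost: 13 + 13 = 26.
No cover costs less than 26.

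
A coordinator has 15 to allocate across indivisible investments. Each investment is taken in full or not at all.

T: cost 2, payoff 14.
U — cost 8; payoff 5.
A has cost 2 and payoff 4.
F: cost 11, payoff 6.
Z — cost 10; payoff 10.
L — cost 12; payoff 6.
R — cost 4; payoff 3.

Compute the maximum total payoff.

Take T, A, and Z: cost 2 + 2 + 10 = 14 ≤ 15, payoff 14 + 4 + 10 = 28.
No other feasible combination does better.

28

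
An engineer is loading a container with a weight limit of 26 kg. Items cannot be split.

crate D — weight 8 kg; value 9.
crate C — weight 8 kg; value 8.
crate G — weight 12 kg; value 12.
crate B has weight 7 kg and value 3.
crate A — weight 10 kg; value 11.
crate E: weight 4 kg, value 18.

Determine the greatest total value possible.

Treat it as a binary knapsack problem.
Allowing fractional choices, the relaxed optimum would be about 42.0, but items are indivisible.
crate G + crate A + crate E: weight 12 + 10 + 4 = 26 ≤ 26, value 12 + 11 + 18 = 41.
crate D + crate G + crate E: weight 8 + 12 + 4 = 24 ≤ 26, value 9 + 12 + 18 = 39.
Best is crate G, crate A, and crate E with total value 41.

41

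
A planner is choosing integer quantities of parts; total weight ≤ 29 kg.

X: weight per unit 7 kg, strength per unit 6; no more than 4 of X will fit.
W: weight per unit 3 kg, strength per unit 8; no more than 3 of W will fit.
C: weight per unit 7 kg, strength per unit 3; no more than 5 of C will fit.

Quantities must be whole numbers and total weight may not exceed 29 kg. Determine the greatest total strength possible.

36

This is a bounded integer knapsack.
Take 2×X and 3×W: weight 23 ≤ 29, strength 2·6 + 3·8 = 36.
W has the best ratio (8/3) and is taken to its limit of 3; remaining capacity is filled optimally with the others.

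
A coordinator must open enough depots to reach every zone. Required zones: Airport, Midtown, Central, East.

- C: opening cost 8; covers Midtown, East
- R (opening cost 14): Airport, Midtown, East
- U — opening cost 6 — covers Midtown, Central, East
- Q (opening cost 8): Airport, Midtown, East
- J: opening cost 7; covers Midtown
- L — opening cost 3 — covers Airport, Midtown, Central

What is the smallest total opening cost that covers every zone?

Choose U and L: together they cover Airport, Midtown, Central, East — every zone.
Total opening cost: 6 + 3 = 9.
No cover costs less than 9.

9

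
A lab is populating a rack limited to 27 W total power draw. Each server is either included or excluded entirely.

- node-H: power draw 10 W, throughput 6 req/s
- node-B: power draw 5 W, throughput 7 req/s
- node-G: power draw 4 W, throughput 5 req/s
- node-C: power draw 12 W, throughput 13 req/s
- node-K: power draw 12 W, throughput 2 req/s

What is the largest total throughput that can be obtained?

Treat it as a binary knapsack problem.
node-B + node-G + node-C: power draw 5 + 4 + 12 = 21 ≤ 27, throughput 7 + 5 + 13 = 25.
node-H + node-B + node-C: power draw 10 + 5 + 12 = 27 ≤ 27, throughput 6 + 7 + 13 = 26.
Best is node-H, node-B, and node-C with total throughput 26.

26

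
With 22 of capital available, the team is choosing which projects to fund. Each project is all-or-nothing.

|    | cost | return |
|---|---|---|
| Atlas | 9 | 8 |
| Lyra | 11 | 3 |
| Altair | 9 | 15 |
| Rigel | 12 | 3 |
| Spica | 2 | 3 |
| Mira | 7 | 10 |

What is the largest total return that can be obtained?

28

Allowing fractional choices, the relaxed optimum would be about 31.6, but projects are indivisible.
Altair + Spica + Mira: cost 9 + 2 + 7 = 18 ≤ 22, return 15 + 3 + 10 = 28.
Atlas + Altair + Spica: cost 9 + 9 + 2 = 20 ≤ 22, return 8 + 15 + 3 = 26.
Altair + Mira: cost 9 + 7 = 16 ≤ 22, return 15 + 10 = 25.
Best is Altair, Spica, and Mira with total return 28.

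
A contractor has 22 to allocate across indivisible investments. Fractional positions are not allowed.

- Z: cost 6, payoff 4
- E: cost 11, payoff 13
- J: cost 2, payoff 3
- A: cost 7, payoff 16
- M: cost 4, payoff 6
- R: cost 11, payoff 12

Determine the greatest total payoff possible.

Take E, A, and M: cost 11 + 7 + 4 = 22 ≤ 22, payoff 13 + 16 + 6 = 35.
No other feasible combination does better.

35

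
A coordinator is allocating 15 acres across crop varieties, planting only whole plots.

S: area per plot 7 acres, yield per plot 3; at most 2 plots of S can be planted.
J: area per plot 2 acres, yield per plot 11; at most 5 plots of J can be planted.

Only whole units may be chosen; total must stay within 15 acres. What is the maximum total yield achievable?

J has the best ratio (11/2); taking only J gives at most 5×11 = 55 (stopped by the supply cap of 5).
Optimal: 5×J: area 10 ≤ 15, yield 5·11 = 55.

55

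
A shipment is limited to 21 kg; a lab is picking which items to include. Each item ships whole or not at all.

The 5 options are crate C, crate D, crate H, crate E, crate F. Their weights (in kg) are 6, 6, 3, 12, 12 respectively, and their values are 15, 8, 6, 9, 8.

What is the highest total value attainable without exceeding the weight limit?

30

Allowing fractional choices, the relaxed optimum would be about 33.5, but items are indivisible.
crate C + crate H + crate F: weight 6 + 3 + 12 = 21 ≤ 21, value 15 + 6 + 8 = 29.
crate C + crate D + crate H: weight 6 + 6 + 3 = 15 ≤ 21, value 15 + 8 + 6 = 29.
crate C + crate H + crate E: weight 6 + 3 + 12 = 21 ≤ 21, value 15 + 6 + 9 = 30.
Best is crate C, crate H, and crate E with total value 30.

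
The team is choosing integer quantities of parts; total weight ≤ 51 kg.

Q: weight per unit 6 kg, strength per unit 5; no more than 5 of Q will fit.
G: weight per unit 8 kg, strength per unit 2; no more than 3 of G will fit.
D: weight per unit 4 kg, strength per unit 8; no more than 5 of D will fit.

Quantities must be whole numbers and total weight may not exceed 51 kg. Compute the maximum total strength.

Take 5×Q and 5×D: weight 50 ≤ 51, strength 5·5 + 5·8 = 65.
D has the best ratio (8/4) and is taken to its limit of 5; remaining capacity is filled optimally with the others.

65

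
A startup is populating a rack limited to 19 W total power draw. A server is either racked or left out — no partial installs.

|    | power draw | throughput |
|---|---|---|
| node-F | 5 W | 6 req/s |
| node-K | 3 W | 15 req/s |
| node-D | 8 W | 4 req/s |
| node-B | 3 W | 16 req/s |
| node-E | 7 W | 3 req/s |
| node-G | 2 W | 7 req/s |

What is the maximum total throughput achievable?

Allowing fractional choices, the relaxed optimum would be about 47.0, but servers are indivisible.
node-K + node-D + node-B + node-G: power draw 3 + 8 + 3 + 2 = 16 ≤ 19, throughput 15 + 4 + 16 + 7 = 42.
node-F + node-K + node-B + node-G: power draw 5 + 3 + 3 + 2 = 13 ≤ 19, throughput 6 + 15 + 16 + 7 = 44.
node-K + node-B + node-E + node-G: power draw 3 + 3 + 7 + 2 = 15 ≤ 19, throughput 15 + 16 + 3 + 7 = 41.
Best is node-F, node-K, node-B, and node-G with total throughput 44.

44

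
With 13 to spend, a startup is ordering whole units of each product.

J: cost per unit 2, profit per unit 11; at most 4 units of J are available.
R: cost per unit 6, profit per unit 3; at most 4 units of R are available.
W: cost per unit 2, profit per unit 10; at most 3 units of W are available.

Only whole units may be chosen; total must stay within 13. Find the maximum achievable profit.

64

4×J and 2×W: cost 12 ≤ 13, profit 4·11 + 2·10 = 64.
3×J and 3×W: cost 12 ≤ 13, profit 3·11 + 3·10 = 63.
Best is 64.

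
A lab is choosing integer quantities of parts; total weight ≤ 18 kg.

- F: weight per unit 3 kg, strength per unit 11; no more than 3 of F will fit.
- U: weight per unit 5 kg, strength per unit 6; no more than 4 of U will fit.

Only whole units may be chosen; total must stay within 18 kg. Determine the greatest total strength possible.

39

Take 3×F and 1×U: weight 14 ≤ 18, strength 3·11 + 1·6 = 39.
F has the best ratio (11/3) and is taken to its limit of 3; remaining capacity is filled optimally with the others.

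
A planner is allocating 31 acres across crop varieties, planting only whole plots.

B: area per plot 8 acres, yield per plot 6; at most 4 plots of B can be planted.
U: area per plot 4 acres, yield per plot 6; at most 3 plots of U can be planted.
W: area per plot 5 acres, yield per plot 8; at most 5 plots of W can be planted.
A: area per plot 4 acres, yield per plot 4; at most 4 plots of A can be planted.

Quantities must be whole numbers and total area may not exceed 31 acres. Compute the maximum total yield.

46

Take 1×U and 5×W: area 29 ≤ 31, yield 1·6 + 5·8 = 46.
W has the best ratio (8/5) and is taken to its limit of 5; remaining capacity is filled optimally with the others.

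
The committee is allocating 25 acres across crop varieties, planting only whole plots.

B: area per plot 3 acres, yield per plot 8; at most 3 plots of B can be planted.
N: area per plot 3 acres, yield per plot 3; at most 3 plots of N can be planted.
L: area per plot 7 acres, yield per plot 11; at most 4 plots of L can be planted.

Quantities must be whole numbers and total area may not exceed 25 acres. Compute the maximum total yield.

Take 3×B and 2×L: area 23 ≤ 25, yield 3·8 + 2·11 = 46.
B has the best ratio (8/3) and is taken to its limit of 3; remaining capacity is filled optimally with the others.

46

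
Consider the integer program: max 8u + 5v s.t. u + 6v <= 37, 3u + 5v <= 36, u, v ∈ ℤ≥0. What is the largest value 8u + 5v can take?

(u,v)=(12,0): 1·12+6·0=12≤37, 3·12+5·0=36≤36, objective 96.
(u,v)=(11,0): 1·11+6·0=11≤37, 3·11+5·0=33≤36, objective 88.
No feasible integer point exceeds 96.

96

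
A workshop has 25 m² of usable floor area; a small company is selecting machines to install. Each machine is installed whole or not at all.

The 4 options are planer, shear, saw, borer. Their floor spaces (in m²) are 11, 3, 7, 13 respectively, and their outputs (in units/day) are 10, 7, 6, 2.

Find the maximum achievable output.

23

Take planer, shear, and saw: floor space 11 + 3 + 7 = 21 ≤ 25, output 10 + 7 + 6 = 23.
No other feasible combination does better.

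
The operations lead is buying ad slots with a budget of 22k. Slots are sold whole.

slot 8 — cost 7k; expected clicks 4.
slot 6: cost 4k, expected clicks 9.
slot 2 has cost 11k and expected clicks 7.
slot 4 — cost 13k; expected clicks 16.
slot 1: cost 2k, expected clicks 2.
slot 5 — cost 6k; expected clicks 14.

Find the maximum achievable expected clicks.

slot 4 + slot 5: cost 13 + 6 = 19 ≤ 22, expected clicks 16 + 14 = 30.
slot 4 + slot 1 + slot 5: cost 13 + 2 + 6 = 21 ≤ 22, expected clicks 16 + 2 + 14 = 32.
Best is slot 4, slot 1, and slot 5 with total expected clicks 32.

32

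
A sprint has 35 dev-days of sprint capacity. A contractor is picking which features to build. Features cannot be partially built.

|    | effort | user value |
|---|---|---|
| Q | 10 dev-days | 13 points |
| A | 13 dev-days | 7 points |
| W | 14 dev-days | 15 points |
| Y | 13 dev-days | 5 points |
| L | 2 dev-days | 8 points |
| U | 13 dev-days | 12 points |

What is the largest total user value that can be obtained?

Allowing fractional choices, the relaxed optimum would be about 44.3, but features are indivisible.
Q + W + L: effort 10 + 14 + 2 = 26 ≤ 35, user value 13 + 15 + 8 = 36.
Q + L + U: effort 10 + 2 + 13 = 25 ≤ 35, user value 13 + 8 + 12 = 33.
W + L + U: effort 14 + 2 + 13 = 29 ≤ 35, user value 15 + 8 + 12 = 35.
Best is Q, W, and L with total user value 36.

36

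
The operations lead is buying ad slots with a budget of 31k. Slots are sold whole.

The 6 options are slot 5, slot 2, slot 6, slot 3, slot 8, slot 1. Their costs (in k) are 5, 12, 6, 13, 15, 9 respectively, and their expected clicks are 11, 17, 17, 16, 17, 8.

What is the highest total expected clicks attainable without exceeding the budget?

Take slot 2, slot 6, and slot 3: cost 12 + 6 + 13 = 31 ≤ 31, expected clicks 17 + 17 + 16 = 50.
No other feasible combination does better.

50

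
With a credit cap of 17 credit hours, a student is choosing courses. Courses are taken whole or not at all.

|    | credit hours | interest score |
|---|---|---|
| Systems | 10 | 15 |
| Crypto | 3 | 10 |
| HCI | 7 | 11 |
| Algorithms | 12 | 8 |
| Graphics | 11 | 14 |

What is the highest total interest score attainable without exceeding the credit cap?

Take Systems and HCI: credit hours 10 + 7 = 17 ≤ 17, interest score 15 + 11 = 26.
No other feasible combination does better.

26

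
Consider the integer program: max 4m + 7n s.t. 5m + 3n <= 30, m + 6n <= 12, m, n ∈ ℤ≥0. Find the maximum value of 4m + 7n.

27

Relaxing integrality, the LP optimum is 29.11 at (m,n) = (5.33, 1.11), which is not an integer point.
(m,n)=(5,1): 5·5+3·1=28≤30, 1·5+6·1=11≤12, objective 27.
(m,n)=(6,0): 5·6+3·0=30≤30, 1·6+6·0=6≤12, objective 24.
(m,n)=(4,1): 5·4+3·1=23≤30, 1·4+6·1=10≤12, objective 23.
Maximum is 27 at (m,n)=(5,1).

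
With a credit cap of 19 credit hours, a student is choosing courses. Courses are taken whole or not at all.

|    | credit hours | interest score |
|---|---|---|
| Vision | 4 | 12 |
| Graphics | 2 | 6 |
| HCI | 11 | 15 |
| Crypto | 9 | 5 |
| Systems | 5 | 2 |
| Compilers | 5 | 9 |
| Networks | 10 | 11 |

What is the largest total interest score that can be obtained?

33

Take Vision, Graphics, and HCI: credit hours 4 + 2 + 11 = 17 ≤ 19, interest score 12 + 6 + 15 = 33.
No other feasible combination does better.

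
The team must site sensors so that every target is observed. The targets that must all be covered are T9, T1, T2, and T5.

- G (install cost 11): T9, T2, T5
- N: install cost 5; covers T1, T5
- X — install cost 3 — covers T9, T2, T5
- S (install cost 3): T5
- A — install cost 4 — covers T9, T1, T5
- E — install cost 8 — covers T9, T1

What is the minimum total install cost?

Choose X and A: together they cover T9, T1, T2, T5 — every target.
Total install cost: 3 + 4 = 7.
No cover costs less than 7.

7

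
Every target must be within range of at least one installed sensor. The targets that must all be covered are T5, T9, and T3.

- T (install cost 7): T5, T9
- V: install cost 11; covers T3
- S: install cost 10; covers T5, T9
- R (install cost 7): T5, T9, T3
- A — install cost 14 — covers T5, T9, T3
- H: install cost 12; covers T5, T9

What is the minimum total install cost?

R alone covers T5, T9, T3 — every target.
Total install cost: 7.
No cover costs less than 7.

7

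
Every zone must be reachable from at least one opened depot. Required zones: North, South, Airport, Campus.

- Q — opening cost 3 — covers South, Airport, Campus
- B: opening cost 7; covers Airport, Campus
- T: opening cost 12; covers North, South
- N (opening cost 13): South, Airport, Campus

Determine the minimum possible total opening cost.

This is a weighted set-cover instance.
Choose Q and T: together they cover North, South, Airport, Campus — every zone.
Total opening cost: 3 + 12 = 15.
No cover costs less than 15.

15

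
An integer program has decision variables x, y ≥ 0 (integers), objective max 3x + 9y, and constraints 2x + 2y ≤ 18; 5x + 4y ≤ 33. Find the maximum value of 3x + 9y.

(x,y)=(0,8): 2·0+2·8=16≤18, 5·0+4·8=32≤33, objective 72.
(x,y)=(1,7): 2·1+2·7=16≤18, 5·1+4·7=33≤33, objective 66.
No feasible integer point exceeds 72.

72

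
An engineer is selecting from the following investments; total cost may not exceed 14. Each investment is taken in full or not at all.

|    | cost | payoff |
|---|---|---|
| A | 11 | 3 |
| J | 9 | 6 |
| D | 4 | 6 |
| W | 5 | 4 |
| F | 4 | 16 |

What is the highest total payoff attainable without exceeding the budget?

26

This is a 0-1 knapsack instance.
Allowing fractional choices, the relaxed optimum would be about 26.7, but investments are indivisible.
D + F: cost 4 + 4 = 8 ≤ 14, payoff 6 + 16 = 22.
D + W + F: cost 4 + 5 + 4 = 13 ≤ 14, payoff 6 + 4 + 16 = 26.
Best is D, W, and F with total payoff 26.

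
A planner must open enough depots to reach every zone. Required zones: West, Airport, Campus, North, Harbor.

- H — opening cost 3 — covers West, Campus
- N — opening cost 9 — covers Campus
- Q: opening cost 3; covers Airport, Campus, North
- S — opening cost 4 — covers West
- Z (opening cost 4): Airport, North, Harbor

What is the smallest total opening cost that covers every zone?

The greedy cost-per-new-zone heuristic would pick Q, H, and Z for 10, but a cheaper cover exists.
Choose H and Z: together they cover West, Airport, Campus, North, Harbor — every zone.
Total opening cost: 3 + 4 = 7.
No cover costs less than 7.

7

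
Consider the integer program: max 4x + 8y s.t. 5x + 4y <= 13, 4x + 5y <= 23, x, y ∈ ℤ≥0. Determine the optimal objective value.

24

Relaxing integrality, the LP optimum is 26.00 at (x,y) = (0, 3.25), which is not an integer point.
(x,y)=(0,3): 5·0+4·3=12≤13, 4·0+5·3=15≤23, objective 24.
(x,y)=(1,2): 5·1+4·2=13≤13, 4·1+5·2=14≤23, objective 20.
(x,y)=(0,2): 5·0+4·2=8≤13, 4·0+5·2=10≤23, objective 16.
No feasible integer point exceeds 24.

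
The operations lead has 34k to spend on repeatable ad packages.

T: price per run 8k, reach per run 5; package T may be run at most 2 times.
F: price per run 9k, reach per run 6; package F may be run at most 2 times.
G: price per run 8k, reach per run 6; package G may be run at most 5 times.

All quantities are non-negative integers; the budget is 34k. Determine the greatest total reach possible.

1×F and 3×G: price 33 ≤ 34, reach 1·6 + 3·6 = 24.
4×G: price 32 ≤ 34, reach 4·6 = 24.
Best is 24.

24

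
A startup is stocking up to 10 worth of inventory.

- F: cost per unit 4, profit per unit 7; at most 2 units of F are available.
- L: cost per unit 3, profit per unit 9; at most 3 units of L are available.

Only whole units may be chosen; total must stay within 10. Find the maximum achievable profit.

27

L has the best ratio (9/3); taking only L gives at most 3×9 = 27 (stopped by the cost limit).
Optimal: 3×L: cost 9 ≤ 10, profit 3·9 = 27.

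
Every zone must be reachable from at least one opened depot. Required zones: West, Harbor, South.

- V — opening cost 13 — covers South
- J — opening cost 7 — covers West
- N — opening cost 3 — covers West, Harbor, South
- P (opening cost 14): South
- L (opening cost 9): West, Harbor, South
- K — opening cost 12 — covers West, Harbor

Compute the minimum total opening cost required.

N alone covers West, Harbor, South — every zone.
Total opening cost: 3.
No cover costs less than 3.

3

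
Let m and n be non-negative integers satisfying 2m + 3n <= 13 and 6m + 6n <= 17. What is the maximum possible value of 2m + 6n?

(m,n)=(0,2) is feasible, giving 12.
(m,n)=(1,1) is feasible, giving 8.
(m,n)=(0,1) is feasible, giving 6.
No feasible integer point exceeds 12.

12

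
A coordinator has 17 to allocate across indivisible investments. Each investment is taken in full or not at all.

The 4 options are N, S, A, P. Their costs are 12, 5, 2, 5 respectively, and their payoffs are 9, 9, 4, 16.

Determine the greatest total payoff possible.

29

This is an integer program with binary decision variables.
S + P: cost 5 + 5 = 10 ≤ 17, payoff 9 + 16 = 25.
N + P: cost 12 + 5 = 17 ≤ 17, payoff 9 + 16 = 25.
S + A + P: cost 5 + 2 + 5 = 12 ≤ 17, payoff 9 + 4 + 16 = 29.
Best is S, A, and P with total payoff 29.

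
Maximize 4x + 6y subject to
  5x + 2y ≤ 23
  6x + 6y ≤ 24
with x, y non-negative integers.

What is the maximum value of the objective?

(x,y)=(0,4): 5·0+2·4=8≤23, 6·0+6·4=24≤24, objective 24.
(x,y)=(1,3): 5·1+2·3=11≤23, 6·1+6·3=24≤24, objective 22.
Maximum is 24 at (x,y)=(0,4).

24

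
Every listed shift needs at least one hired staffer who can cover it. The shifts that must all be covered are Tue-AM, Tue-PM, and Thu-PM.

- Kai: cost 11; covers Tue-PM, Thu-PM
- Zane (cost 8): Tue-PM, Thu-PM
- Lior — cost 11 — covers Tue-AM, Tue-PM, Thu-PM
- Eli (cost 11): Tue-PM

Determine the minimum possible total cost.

11

Lior alone covers Tue-AM, Tue-PM, Thu-PM — every shift.
Total cost: 11.
No cover costs less than 11.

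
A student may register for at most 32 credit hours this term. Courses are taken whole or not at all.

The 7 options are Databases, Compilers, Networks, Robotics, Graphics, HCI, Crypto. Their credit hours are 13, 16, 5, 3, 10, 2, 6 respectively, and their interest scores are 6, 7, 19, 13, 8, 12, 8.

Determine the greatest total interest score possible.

Compilers + Networks + Robotics + HCI + Crypto: credit hours 16 + 5 + 3 + 2 + 6 = 32 ≤ 32, interest score 7 + 19 + 13 + 12 + 8 = 59.
Networks + Robotics + Graphics + HCI + Crypto: credit hours 5 + 3 + 10 + 2 + 6 = 26 ≤ 32, interest score 19 + 13 + 8 + 12 + 8 = 60.
Best is Networks, Robotics, Graphics, HCI, and Crypto with total interest score 60.

60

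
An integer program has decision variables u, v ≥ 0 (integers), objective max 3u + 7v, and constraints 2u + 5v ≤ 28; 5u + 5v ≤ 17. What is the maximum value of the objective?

21

The continuous relaxation peaks at (0, 3.4) with value 23.80; rounding to a feasible lattice point costs some objective.
(u,v)=(0,3): 2·0+5·3=15≤28, 5·0+5·3=15≤17, objective 21.
(u,v)=(1,2): 2·1+5·2=12≤28, 5·1+5·2=15≤17, objective 17.
(u,v)=(0,2): 2·0+5·2=10≤28, 5·0+5·2=10≤17, objective 14.
Maximum is 21 at (u,v)=(0,3).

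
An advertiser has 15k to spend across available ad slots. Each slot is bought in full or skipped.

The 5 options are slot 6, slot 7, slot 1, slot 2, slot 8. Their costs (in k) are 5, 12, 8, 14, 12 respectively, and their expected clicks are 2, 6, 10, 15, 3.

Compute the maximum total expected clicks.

15

This is an integer program with binary decision variables.
slot 2: cost 14 ≤ 15, expected clicks 15.
slot 1: cost 8 ≤ 15, expected clicks 10.
slot 6 + slot 1: cost 5 + 8 = 13 ≤ 15, expected clicks 2 + 10 = 12.
Best is slot 2 with total expected clicks 15.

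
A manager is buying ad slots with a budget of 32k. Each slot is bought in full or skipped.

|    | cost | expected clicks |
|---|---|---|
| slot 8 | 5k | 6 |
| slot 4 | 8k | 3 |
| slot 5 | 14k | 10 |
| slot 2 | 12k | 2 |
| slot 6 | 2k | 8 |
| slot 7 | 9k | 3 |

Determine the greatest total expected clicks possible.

27

Allowing fractional choices, the relaxed optimum would be about 28.0, but ad slots are indivisible.
slot 8 + slot 5 + slot 6: cost 5 + 14 + 2 = 21 ≤ 32, expected clicks 6 + 10 + 8 = 24.
slot 8 + slot 5 + slot 6 + slot 7: cost 5 + 14 + 2 + 9 = 30 ≤ 32, expected clicks 6 + 10 + 8 + 3 = 27.
slot 8 + slot 4 + slot 5 + slot 6: cost 5 + 8 + 14 + 2 = 29 ≤ 32, expected clicks 6 + 3 + 10 + 8 = 27.
The maximum expected clicks is 27; one optimal choice is slot 8, slot 4, slot 5, and slot 6.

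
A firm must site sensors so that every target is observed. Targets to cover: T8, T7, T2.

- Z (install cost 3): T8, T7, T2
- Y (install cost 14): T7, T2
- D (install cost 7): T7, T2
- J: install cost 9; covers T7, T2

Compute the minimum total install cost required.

3

Z alone covers T8, T7, T2 — every target.
Total install cost: 3.
No cover costs less than 3.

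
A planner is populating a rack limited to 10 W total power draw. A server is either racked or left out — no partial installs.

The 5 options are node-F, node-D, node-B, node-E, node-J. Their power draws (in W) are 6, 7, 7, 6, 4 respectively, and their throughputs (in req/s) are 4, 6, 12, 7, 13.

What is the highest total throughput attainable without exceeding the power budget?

Allowing fractional choices, the relaxed optimum would be about 23.3, but servers are indivisible.
node-F + node-J: power draw 6 + 4 = 10 ≤ 10, throughput 4 + 13 = 17.
node-E + node-J: power draw 6 + 4 = 10 ≤ 10, throughput 7 + 13 = 20.
Best is node-E and node-J with total throughput 20.

20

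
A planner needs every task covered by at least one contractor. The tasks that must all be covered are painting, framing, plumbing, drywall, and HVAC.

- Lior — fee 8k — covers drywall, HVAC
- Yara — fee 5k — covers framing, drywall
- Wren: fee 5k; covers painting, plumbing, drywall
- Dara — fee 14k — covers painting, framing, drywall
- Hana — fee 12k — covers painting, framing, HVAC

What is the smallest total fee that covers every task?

The greedy cost-per-new-task heuristic would pick Wren, Yara, and Lior for 18, but a cheaper cover exists.
Choose Wren and Hana: together they cover painting, framing, plumbing, drywall, HVAC — every task.
Total fee: 5 + 12 = 17.
No cover costs less than 17.

17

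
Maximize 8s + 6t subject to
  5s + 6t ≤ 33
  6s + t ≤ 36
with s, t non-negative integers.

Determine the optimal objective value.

48

The continuous relaxation peaks at (5.9, 0.581) with value 50.71; rounding to a feasible lattice point costs some objective.
(s,t)=(6,0): 5·6+6·0=30≤33, 6·6+1·0=36≤36, objective 48.
(s,t)=(5,1): 5·5+6·1=31≤33, 6·5+1·1=31≤36, objective 46.
(s,t)=(5,0): 5·5+6·0=25≤33, 6·5+1·0=30≤36, objective 40.
No feasible integer point exceeds 48.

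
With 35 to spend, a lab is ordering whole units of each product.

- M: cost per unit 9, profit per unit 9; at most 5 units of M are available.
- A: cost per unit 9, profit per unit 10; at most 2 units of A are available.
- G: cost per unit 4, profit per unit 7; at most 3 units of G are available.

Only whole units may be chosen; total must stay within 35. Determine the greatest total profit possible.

43

2×M, 1×A, and 2×G: cost 35 ≤ 35, profit 2·9 + 1·10 + 2·7 = 42.
1×M, 2×A, and 2×G: cost 35 ≤ 35, profit 1·9 + 2·10 + 2·7 = 43.
Best is 43.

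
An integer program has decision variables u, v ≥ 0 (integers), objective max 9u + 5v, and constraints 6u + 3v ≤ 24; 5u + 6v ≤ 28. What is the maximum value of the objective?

Relaxing integrality, the LP optimum is 37.14 at (u,v) = (2.86, 2.29), which is not an integer point.
(u,v)=(3,2): 6·3+3·2=24≤24, 5·3+6·2=27≤28, objective 37.
(u,v)=(2,3): 6·2+3·3=21≤24, 5·2+6·3=28≤28, objective 33.
Maximum is 37 at (u,v)=(3,2).

37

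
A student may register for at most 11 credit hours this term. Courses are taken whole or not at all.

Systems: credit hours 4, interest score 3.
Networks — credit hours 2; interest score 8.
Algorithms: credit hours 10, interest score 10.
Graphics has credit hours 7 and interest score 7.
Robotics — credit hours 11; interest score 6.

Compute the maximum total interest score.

15

Networks + Graphics: credit hours 2 + 7 = 9 ≤ 11, interest score 8 + 7 = 15.
Algorithms: credit hours 10 ≤ 11, interest score 10.
Systems + Networks: credit hours 4 + 2 = 6 ≤ 11, interest score 3 + 8 = 11.
Best is Networks and Graphics with total interest score 15.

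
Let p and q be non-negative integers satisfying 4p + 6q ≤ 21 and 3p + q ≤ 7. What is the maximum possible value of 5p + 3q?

13

Relaxing integrality, the LP optimum is 15.00 at (p,q) = (1.5, 2.5), which is not an integer point.
(p,q)=(2,1): 4·2+6·1=14≤21, 3·2+1·1=7≤7, objective 13.
(p,q)=(1,2): 4·1+6·2=16≤21, 3·1+1·2=5≤7, objective 11.
Maximum is 13 at (p,q)=(2,1).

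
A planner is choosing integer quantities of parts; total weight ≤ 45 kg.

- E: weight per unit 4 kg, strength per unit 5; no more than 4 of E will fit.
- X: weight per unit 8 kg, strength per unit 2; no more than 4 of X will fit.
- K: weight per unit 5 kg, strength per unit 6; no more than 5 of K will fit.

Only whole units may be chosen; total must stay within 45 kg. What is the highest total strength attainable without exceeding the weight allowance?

50

E has the best ratio (5/4); taking only E gives at most 4×5 = 20 (stopped by the supply cap of 4).
Mixing does better — 4×E and 5×K: weight 41 ≤ 45, strength 4·5 + 5·6 = 50.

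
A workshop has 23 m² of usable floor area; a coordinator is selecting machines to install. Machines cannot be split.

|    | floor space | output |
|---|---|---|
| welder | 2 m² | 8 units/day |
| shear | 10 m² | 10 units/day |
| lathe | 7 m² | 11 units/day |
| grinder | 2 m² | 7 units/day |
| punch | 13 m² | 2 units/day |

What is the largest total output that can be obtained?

Treat it as a binary knapsack problem.
Take welder, shear, lathe, and grinder: floor space 2 + 10 + 7 + 2 = 21 ≤ 23, output 8 + 10 + 11 + 7 = 36.
No other feasible combination does better.

36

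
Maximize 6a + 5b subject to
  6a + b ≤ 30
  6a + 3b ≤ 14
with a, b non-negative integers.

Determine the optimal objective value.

Relaxing integrality, the LP optimum is 23.33 at (a,b) = (0, 4.67), which is not an integer point.
(a,b)=(0,4): 6·0+1·4=4≤30, 6·0+3·4=12≤14, objective 20.
(a,b)=(0,3): 6·0+1·3=3≤30, 6·0+3·3=9≤14, objective 15.
No feasible integer point exceeds 20.

20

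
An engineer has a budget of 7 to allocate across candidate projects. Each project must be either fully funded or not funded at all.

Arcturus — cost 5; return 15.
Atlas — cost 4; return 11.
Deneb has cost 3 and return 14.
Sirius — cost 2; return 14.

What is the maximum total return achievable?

Treat it as a binary knapsack problem.
Allowing fractional choices, the relaxed optimum would be about 34.0, but projects are indivisible.
Deneb + Sirius: cost 3 + 2 = 5 ≤ 7, return 14 + 14 = 28.
Atlas + Sirius: cost 4 + 2 = 6 ≤ 7, return 11 + 14 = 25.
Arcturus + Sirius: cost 5 + 2 = 7 ≤ 7, return 15 + 14 = 29.
Best is Arcturus and Sirius with total return 29.

29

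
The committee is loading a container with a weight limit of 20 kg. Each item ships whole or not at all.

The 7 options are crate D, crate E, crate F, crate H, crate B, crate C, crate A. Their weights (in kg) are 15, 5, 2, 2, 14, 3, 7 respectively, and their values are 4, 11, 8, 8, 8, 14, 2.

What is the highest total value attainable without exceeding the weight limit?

Allowing fractional choices, the relaxed optimum would be about 45.6, but items are indivisible.
crate E + crate F + crate C + crate A: weight 5 + 2 + 3 + 7 = 17 ≤ 20, value 11 + 8 + 14 + 2 = 35.
crate E + crate F + crate H + crate C: weight 5 + 2 + 2 + 3 = 12 ≤ 20, value 11 + 8 + 8 + 14 = 41.
crate E + crate F + crate H + crate C + crate A: weight 5 + 2 + 2 + 3 + 7 = 19 ≤ 20, value 11 + 8 + 8 + 14 + 2 = 43.
Best is crate E, crate F, crate H, crate C, and crate A with total value 43.

43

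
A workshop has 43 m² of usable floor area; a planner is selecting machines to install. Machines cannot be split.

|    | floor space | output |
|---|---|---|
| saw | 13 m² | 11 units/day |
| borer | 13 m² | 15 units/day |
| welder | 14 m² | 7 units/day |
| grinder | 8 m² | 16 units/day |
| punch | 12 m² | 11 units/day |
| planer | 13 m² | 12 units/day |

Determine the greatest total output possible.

43

saw + borer + grinder: floor space 13 + 13 + 8 = 34 ≤ 43, output 11 + 15 + 16 = 42.
borer + grinder + planer: floor space 13 + 8 + 13 = 34 ≤ 43, output 15 + 16 + 12 = 43.
borer + grinder + punch: floor space 13 + 8 + 12 = 33 ≤ 43, output 15 + 16 + 11 = 42.
Best is borer, grinder, and planer with total output 43.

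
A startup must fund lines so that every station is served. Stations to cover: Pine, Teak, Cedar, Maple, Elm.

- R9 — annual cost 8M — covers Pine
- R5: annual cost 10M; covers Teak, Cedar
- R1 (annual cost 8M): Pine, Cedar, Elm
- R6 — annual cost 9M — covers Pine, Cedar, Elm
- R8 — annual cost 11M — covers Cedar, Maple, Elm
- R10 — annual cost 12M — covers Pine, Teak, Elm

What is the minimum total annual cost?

23

The greedy cost-per-new-station heuristic would pick R1, R5, and R8 for 29, but a cheaper cover exists.
Choose R8 and R10: together they cover Pine, Teak, Cedar, Maple, Elm — every station.
Total annual cost: 11 + 12 = 23.
No cover costs less than 23.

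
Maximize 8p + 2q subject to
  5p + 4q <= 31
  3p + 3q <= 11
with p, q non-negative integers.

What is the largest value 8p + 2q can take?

Relaxing integrality, the LP optimum is 29.33 at (p,q) = (3.67, 0), which is not an integer point.
(p,q)=(3,0): 5·3+4·0=15≤31, 3·3+3·0=9≤11, objective 24.
(p,q)=(2,1): 5·2+4·1=14≤31, 3·2+3·1=9≤11, objective 18.
(p,q)=(2,0): 5·2+4·0=10≤31, 3·2+3·0=6≤11, objective 16.
The best lattice point is (3,0), giving 24.

24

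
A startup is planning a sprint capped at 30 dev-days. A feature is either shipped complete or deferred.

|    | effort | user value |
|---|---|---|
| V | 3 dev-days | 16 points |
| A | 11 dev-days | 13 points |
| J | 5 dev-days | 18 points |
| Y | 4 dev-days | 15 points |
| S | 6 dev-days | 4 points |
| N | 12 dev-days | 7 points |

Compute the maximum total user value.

Allowing fractional choices, the relaxed optimum would be about 66.6, but features are indivisible.
V + A + J + Y + S: effort 3 + 11 + 5 + 4 + 6 = 29 ≤ 30, user value 16 + 13 + 18 + 15 + 4 = 66.
V + J + Y + S + N: effort 3 + 5 + 4 + 6 + 12 = 30 ≤ 30, user value 16 + 18 + 15 + 4 + 7 = 60.
V + A + J + Y: effort 3 + 11 + 5 + 4 = 23 ≤ 30, user value 16 + 13 + 18 + 15 = 62.
Best is V, A, J, Y, and S with total user value 66.

66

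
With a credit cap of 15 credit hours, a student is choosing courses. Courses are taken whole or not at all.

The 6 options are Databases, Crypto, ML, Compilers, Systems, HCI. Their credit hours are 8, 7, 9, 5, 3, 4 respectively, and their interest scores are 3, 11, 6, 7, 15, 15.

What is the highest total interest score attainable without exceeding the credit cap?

This is a 0-1 knapsack instance.
Crypto + Compilers + Systems: credit hours 7 + 5 + 3 = 15 ≤ 15, interest score 11 + 7 + 15 = 33.
Crypto + Systems + HCI: credit hours 7 + 3 + 4 = 14 ≤ 15, interest score 11 + 15 + 15 = 41.
Compilers + Systems + HCI: credit hours 5 + 3 + 4 = 12 ≤ 15, interest score 7 + 15 + 15 = 37.
Best is Crypto, Systems, and HCI with total interest score 41.

41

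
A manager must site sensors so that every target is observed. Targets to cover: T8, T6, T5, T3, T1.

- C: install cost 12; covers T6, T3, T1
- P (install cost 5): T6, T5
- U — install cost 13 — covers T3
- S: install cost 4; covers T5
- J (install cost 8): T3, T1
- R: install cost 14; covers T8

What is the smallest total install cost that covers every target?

27

Choose P, J, and R: together they cover T8, T6, T5, T3, T1 — every target.
Total install cost: 5 + 8 + 14 = 27.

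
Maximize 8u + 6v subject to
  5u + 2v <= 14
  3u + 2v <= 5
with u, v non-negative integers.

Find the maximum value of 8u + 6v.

14

Relaxing integrality, the LP optimum is 15.00 at (u,v) = (0, 2.5), which is not an integer point.
(u,v)=(1,1): 5·1+2·1=7≤14, 3·1+2·1=5≤5, objective 14.
(u,v)=(0,2): 5·0+2·2=4≤14, 3·0+2·2=4≤5, objective 12.
(u,v)=(1,0): 5·1+2·0=5≤14, 3·1+2·0=3≤5, objective 8.
No feasible integer point exceeds 14.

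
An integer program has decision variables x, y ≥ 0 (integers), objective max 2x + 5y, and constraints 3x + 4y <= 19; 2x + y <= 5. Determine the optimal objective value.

20

The continuous relaxation peaks at (0, 4.75) with value 23.75; rounding to a feasible lattice point costs some objective.
(x,y)=(0,4): 3·0+4·4=16≤19, 2·0+1·4=4≤5, objective 20.
(x,y)=(1,3): 3·1+4·3=15≤19, 2·1+1·3=5≤5, objective 17.
(x,y)=(0,3): 3·0+4·3=12≤19, 2·0+1·3=3≤5, objective 15.
No feasible integer point exceeds 20.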